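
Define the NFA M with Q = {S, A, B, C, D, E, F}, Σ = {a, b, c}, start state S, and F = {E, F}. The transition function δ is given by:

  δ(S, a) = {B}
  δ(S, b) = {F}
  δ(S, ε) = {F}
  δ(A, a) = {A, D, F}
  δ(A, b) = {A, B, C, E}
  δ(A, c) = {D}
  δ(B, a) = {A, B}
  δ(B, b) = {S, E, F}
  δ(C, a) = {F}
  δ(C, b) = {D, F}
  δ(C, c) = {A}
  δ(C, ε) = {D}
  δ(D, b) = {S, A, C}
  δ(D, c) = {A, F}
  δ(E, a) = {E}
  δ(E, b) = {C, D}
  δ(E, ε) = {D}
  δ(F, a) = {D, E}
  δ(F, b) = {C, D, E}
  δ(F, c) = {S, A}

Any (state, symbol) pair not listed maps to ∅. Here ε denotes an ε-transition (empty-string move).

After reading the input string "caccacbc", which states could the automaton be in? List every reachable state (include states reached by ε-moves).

{S, A, D, F}

Start: ε-closure({S}) = {S, F}.
Read 'c': S→∅, F→{S, A}; union {S, A}; ε-closure = {S, A, F}.
Read 'a': S→{B}, A→{A, D, F}, F→{D, E}; now {A, B, D, E, F}.
Read 'c': A→{D}, B→∅, D→{A, F}, E→∅, F→{S, A}; now {S, A, D, F}.
Read 'c': S→∅, A→{D}, D→{A, F}, F→{S, A}; now {S, A, D, F}.
Read 'a': S→{B}, A→{A, D, F}, D→∅, F→{D, E}; now {A, B, D, E, F}.
Read 'c': A→{D}, B→∅, D→{A, F}, E→∅, F→{S, A}; now {S, A, D, F}.
Read 'b': S→{F}, A→{A, B, C, E}, D→{S, A, C}, F→{C, D, E}; now {S, A, B, C, D, E, F}.
Read 'c': S→∅, A→{D}, B→∅, C→{A}, D→{A, F}, E→∅, F→{S, A}; now {S, A, D, F}.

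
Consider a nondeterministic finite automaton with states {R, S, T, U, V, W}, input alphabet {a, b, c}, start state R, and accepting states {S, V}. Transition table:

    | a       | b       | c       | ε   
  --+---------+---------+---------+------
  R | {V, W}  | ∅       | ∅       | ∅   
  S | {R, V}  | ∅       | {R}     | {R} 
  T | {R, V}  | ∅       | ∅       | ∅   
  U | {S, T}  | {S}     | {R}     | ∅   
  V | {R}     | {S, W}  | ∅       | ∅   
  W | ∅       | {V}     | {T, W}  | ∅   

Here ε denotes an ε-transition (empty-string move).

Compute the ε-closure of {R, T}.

Begin with {R, T}.
No ε-moves leave this set, so the closure equals the set itself.

{R, T}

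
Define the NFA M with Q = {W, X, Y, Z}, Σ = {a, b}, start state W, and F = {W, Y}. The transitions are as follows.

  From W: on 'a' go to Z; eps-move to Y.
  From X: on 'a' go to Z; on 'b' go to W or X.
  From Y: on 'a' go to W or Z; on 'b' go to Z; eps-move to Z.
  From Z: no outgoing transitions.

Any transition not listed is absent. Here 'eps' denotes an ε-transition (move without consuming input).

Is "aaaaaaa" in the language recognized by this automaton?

Yes

Start: ε-closure({W}) = {W, Y, Z}.
Read 'a': W→{Z}, Y→{W, Z}, Z→∅; union {W, Z}; ε-closure = {W, Y, Z}.
Read 'a': W→{Z}, Y→{W, Z}, Z→∅; union {W, Z}; ε-closure = {W, Y, Z}.
Read 'a': W→{Z}, Y→{W, Z}, Z→∅; union {W, Z}; ε-closure = {W, Y, Z}.
Read 'a': W→{Z}, Y→{W, Z}, Z→∅; union {W, Z}; ε-closure = {W, Y, Z}.
Read 'a': W→{Z}, Y→{W, Z}, Z→∅; union {W, Z}; ε-closure = {W, Y, Z}.
Read 'a': W→{Z}, Y→{W, Z}, Z→∅; union {W, Z}; ε-closure = {W, Y, Z}.
Read 'a': W→{Z}, Y→{W, Z}, Z→∅; union {W, Z}; ε-closure = {W, Y, Z}.
The final set {W, Y, Z} contains the accepting states W, Y.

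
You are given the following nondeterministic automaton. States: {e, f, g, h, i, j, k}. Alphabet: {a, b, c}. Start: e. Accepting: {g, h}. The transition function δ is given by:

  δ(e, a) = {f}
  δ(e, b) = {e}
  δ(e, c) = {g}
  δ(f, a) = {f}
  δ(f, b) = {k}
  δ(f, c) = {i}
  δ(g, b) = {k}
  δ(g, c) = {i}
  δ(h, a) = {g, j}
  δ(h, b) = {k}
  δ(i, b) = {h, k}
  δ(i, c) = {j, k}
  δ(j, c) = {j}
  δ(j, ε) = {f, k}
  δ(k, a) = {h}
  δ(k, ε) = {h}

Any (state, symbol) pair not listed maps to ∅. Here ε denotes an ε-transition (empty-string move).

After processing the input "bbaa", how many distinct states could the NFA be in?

1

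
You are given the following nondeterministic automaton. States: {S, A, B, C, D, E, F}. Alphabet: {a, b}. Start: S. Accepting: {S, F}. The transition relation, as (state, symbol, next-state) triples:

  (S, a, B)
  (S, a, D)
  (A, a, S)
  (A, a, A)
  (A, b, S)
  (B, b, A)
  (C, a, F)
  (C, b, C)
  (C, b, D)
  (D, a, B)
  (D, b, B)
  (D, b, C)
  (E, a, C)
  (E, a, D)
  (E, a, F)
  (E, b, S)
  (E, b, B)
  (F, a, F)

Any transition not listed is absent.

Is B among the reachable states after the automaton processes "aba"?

Start in {S}.
Read 'a': {S} → {B, D}.
Read 'b': {B, D} → {A, B, C}.
Read 'a': {A, B, C} → {S, A, F}.
State B is not in {S, A, F}.

No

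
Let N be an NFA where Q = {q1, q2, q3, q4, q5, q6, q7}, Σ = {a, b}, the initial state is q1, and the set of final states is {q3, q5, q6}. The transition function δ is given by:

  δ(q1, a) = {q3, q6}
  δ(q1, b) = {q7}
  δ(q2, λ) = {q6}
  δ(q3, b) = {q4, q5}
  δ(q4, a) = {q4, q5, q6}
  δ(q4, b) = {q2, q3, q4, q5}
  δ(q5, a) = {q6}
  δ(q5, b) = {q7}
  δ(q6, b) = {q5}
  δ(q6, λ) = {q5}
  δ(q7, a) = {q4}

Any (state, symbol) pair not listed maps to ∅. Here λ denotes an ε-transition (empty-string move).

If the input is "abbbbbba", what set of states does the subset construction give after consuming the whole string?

Start in {q1}.
Read 'a': q1→{q3, q6}; union {q3, q6}; ε-closure = {q3, q5, q6}.
Read 'b': q3→{q4, q5}, q5→{q7}, q6→{q5}; now {q4, q5, q7}.
Read 'b': q4→{q2, q3, q4, q5}, q5→{q7}, q7→∅; union {q2, q3, q4, q5, q7}; ε-closure = {q2, q3, q4, q5, q6, q7}.
Read 'b': q2→∅, q3→{q4, q5}, q4→{q2, q3, q4, q5}, q5→{q7}, q6→{q5}, q7→∅; union {q2, q3, q4, q5, q7}; ε-closure = {q2, q3, q4, q5, q6, q7}.
Read 'b': q2→∅, q3→{q4, q5}, q4→{q2, q3, q4, q5}, q5→{q7}, q6→{q5}, q7→∅; union {q2, q3, q4, q5, q7}; ε-closure = {q2, q3, q4, q5, q6, q7}.
Read 'b': q2→∅, q3→{q4, q5}, q4→{q2, q3, q4, q5}, q5→{q7}, q6→{q5}, q7→∅; union {q2, q3, q4, q5, q7}; ε-closure = {q2, q3, q4, q5, q6, q7}.
Read 'b': q2→∅, q3→{q4, q5}, q4→{q2, q3, q4, q5}, q5→{q7}, q6→{q5}, q7→∅; union {q2, q3, q4, q5, q7}; ε-closure = {q2, q3, q4, q5, q6, q7}.
Read 'a': q2→∅, q3→∅, q4→{q4, q5, q6}, q5→{q6}, q6→∅, q7→{q4}; now {q4, q5, q6}.

{q4, q5, q6}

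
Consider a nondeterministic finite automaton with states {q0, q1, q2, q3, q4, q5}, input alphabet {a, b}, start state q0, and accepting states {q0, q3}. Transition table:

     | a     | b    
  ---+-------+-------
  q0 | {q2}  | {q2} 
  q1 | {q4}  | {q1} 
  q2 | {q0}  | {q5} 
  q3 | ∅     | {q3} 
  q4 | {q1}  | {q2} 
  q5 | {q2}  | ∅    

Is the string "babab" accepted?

Start in {q0}.
Read 'b': q0→{q2}; now {q2}.
Read 'a': q2→{q0}; now {q0}.
Read 'b': q0→{q2}; now {q2}.
Read 'a': q2→{q0}; now {q0}.
Read 'b': q0→{q2}; now {q2}.
The final set {q2} contains no accepting state.

No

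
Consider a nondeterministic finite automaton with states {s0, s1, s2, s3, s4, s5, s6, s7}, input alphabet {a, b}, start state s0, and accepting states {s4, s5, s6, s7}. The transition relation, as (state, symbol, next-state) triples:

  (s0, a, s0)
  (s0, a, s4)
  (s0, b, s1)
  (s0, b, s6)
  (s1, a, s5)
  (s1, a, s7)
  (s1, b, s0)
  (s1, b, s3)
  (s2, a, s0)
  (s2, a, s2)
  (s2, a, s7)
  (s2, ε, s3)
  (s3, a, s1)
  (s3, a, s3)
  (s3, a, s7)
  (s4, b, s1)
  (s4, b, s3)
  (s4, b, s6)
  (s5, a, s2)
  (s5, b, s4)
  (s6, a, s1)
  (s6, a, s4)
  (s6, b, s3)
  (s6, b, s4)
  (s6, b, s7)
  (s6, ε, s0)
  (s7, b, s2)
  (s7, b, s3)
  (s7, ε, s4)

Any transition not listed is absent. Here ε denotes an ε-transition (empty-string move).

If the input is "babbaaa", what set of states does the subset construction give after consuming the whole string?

{s0, s1, s2, s3, s4, s5, s7}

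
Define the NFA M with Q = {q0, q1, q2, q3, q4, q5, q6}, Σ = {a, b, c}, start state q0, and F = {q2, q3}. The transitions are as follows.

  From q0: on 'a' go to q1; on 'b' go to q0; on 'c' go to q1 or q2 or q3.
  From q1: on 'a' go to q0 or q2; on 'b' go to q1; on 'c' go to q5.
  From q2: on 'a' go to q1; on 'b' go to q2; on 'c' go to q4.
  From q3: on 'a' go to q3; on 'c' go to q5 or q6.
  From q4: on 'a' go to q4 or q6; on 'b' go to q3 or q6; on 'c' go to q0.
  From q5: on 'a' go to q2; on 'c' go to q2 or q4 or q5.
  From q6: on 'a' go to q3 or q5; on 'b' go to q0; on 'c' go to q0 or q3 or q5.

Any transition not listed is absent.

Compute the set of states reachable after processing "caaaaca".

{q0, q1, q2, q3, q4, q5, q6}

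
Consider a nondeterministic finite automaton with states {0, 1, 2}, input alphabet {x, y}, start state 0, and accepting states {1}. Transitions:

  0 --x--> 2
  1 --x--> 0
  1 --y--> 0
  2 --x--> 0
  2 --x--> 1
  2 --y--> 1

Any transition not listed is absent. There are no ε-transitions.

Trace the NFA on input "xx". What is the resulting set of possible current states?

Start in {0}.
Read 'x': 0→{2}; now {2}.
Read 'x': 2→{0, 1}; now {0, 1}.

{0, 1}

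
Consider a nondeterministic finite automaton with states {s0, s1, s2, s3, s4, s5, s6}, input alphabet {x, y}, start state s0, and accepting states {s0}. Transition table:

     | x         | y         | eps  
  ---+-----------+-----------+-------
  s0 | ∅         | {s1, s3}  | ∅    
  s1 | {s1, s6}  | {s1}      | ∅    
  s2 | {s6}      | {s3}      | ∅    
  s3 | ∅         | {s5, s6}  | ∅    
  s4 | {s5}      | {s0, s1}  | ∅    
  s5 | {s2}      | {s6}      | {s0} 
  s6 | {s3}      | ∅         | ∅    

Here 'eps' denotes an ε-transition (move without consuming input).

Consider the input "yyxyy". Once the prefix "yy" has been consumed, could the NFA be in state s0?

Yes

Start in {s0}.
Read 'y': {s0} → {s1, s3}.
Read 'y': {s1, s3} → {s0, s1, s5, s6}.
State s0 is in {s0, s1, s5, s6}.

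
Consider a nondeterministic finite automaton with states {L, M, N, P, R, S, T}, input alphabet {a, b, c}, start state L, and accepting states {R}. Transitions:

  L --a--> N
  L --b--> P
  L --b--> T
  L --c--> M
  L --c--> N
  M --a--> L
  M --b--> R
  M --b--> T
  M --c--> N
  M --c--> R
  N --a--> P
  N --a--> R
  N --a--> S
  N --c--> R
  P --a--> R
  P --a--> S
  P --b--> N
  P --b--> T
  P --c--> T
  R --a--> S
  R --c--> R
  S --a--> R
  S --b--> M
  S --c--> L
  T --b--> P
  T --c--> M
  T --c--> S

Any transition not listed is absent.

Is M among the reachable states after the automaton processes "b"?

No

Start in {L}.
Read 'b': {L} → {P, T}.
State M is not in {P, T}.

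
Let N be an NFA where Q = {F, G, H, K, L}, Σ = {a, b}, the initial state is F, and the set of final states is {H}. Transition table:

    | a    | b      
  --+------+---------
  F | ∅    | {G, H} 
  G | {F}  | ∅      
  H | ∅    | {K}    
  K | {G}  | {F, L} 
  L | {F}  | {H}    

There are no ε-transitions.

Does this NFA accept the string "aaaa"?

Start in {F}.
Read 'a': F→∅; now ∅.
The set is empty and remains empty for the remaining 3 symbols.
The final set ∅ contains no accepting state.

No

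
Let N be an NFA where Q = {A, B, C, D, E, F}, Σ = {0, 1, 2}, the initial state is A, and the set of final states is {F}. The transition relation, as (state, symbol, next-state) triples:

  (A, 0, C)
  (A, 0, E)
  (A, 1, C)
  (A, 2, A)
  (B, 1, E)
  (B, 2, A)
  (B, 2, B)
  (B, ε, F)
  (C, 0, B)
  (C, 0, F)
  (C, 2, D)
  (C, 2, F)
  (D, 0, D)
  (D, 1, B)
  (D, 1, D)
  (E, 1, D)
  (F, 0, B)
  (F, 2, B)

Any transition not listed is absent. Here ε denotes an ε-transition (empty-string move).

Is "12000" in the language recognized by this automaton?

Yes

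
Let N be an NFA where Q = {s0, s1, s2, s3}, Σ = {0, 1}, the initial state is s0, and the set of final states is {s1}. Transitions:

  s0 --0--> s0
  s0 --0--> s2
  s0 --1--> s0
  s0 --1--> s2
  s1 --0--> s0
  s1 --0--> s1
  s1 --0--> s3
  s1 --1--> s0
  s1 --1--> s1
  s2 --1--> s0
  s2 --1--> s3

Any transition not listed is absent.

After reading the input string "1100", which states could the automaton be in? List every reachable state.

Start in {s0}.
Read '1': {s0} → {s0, s2}.
Read '1': {s0, s2} → {s0, s2, s3}.
Read '0': {s0, s2, s3} → {s0, s2}.
Read '0': {s0, s2} → {s0, s2}.

{s0, s2}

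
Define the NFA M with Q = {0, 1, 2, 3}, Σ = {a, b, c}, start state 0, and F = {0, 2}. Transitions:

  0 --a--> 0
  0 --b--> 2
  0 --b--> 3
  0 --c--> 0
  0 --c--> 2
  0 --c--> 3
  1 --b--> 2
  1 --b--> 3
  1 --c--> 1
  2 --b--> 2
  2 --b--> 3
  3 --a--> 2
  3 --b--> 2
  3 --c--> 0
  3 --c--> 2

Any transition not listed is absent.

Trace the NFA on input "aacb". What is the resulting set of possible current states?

Start in {0}.
Read 'a': {0} → {0}.
Read 'a': {0} → {0}.
Read 'c': {0} → {0, 2, 3}.
Read 'b': {0, 2, 3} → {2, 3}.

{2, 3}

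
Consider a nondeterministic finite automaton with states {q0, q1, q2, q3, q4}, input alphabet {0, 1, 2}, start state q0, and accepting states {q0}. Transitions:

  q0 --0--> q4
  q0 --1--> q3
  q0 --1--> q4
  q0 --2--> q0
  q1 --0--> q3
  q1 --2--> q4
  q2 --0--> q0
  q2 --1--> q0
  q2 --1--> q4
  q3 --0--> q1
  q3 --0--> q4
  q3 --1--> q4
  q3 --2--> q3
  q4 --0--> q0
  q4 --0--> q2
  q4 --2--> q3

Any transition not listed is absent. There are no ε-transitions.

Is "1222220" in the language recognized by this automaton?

No

Start in {q0}.
Read '1': {q0} → {q3, q4}.
Read '2': {q3, q4} → {q3}.
Read '2': {q3} → {q3}.
Read '2': {q3} → {q3}.
Read '2': {q3} → {q3}.
Read '2': {q3} → {q3}.
Read '0': {q3} → {q1, q4}.
The final set {q1, q4} contains no accepting state.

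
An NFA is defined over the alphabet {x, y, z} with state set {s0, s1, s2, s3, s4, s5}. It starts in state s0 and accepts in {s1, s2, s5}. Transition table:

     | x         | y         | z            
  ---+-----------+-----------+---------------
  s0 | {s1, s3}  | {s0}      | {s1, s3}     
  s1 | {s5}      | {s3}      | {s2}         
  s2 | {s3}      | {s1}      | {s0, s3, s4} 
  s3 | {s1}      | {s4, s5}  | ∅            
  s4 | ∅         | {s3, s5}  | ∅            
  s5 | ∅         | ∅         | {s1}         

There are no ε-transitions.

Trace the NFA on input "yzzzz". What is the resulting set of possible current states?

{s1, s3}

Start in {s0}.
Read 'y': s0→{s0}; now {s0}.
Read 'z': s0→{s1, s3}; now {s1, s3}.
Read 'z': s1→{s2}, s3→∅; now {s2}.
Read 'z': s2→{s0, s3, s4}; now {s0, s3, s4}.
Read 'z': s0→{s1, s3}, s3→∅, s4→∅; now {s1, s3}.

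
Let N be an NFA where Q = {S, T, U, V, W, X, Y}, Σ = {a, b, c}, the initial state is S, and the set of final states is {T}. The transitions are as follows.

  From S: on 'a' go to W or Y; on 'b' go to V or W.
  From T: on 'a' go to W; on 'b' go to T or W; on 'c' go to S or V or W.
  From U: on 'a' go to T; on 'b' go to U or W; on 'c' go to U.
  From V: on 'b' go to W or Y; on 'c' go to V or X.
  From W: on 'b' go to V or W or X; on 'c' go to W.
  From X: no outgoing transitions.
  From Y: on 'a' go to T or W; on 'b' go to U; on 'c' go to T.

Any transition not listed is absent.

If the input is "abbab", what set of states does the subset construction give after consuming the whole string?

Start in {S}.
Read 'a': S→{W, Y}; now {W, Y}.
Read 'b': W→{V, W, X}, Y→{U}; now {U, V, W, X}.
Read 'b': U→{U, W}, V→{W, Y}, W→{V, W, X}, X→∅; now {U, V, W, X, Y}.
Read 'a': U→{T}, V→∅, W→∅, X→∅, Y→{T, W}; now {T, W}.
Read 'b': T→{T, W}, W→{V, W, X}; now {T, V, W, X}.

{T, V, W, X}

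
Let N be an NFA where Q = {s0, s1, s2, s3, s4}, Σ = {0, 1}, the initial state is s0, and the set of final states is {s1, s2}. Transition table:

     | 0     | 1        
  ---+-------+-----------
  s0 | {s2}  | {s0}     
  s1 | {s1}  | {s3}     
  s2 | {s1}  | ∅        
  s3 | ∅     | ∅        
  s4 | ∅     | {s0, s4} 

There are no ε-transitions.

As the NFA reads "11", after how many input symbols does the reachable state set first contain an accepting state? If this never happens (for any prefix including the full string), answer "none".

Start in {s0}.
Read '1': s0→{s0}; now {s0}.
Read '1': s0→{s0}; now {s0}.
No reachable set along the way intersects F.

none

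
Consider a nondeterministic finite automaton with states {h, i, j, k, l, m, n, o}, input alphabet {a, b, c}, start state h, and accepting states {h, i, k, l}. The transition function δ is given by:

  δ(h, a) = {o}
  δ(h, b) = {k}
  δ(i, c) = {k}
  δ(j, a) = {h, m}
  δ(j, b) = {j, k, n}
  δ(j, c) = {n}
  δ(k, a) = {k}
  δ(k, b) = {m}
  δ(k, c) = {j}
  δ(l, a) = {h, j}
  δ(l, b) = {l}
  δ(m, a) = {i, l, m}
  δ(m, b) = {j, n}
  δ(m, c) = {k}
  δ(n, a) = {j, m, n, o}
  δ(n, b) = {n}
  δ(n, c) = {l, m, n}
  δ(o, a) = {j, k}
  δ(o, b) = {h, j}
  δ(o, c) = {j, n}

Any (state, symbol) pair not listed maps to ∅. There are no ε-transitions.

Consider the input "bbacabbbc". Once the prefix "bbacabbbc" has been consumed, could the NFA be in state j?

Start in {h}.
Read 'b': h→{k}; now {k}.
Read 'b': k→{m}; now {m}.
Read 'a': m→{i, l, m}; now {i, l, m}.
Read 'c': i→{k}, l→∅, m→{k}; now {k}.
Read 'a': k→{k}; now {k}.
Read 'b': k→{m}; now {m}.
Read 'b': m→{j, n}; now {j, n}.
Read 'b': j→{j, k, n}, n→{n}; now {j, k, n}.
Read 'c': j→{n}, k→{j}, n→{l, m, n}; now {j, l, m, n}.
State j is in {j, l, m, n}.

Yes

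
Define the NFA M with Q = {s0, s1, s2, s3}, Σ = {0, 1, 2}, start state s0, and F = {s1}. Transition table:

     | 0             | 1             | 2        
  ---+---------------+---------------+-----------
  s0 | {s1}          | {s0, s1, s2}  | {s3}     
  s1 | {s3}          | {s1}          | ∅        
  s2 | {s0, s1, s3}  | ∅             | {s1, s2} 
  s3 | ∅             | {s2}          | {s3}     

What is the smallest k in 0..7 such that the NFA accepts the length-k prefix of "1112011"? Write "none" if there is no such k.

1

Start in {s0}.
Read '1': s0→{s0, s1, s2}; now {s0, s1, s2}.
None of the earlier sets intersect F, but {s0, s1, s2} does.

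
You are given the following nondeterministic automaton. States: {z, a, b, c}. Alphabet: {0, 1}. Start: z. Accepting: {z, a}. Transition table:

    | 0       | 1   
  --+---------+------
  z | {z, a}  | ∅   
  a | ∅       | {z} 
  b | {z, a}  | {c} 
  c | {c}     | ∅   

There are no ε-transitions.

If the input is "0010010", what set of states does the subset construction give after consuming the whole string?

{z, a}

Start in {z}.
Read '0': {z} → {z, a}.
Read '0': {z, a} → {z, a}.
Read '1': {z, a} → {z}.
Read '0': {z} → {z, a}.
Read '0': {z, a} → {z, a}.
Read '1': {z, a} → {z}.
Read '0': {z} → {z, a}.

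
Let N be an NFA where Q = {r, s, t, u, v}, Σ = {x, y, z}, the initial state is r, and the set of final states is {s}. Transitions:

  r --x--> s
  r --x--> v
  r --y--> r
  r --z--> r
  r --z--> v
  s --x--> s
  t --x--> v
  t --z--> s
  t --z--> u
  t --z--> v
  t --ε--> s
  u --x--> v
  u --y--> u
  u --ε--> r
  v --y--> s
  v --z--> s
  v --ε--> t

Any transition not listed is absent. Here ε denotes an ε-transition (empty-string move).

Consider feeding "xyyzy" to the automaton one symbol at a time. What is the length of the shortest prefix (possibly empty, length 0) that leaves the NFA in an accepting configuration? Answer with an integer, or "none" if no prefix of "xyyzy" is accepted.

1

Start in {r}.
Read 'x': {r} → {s, t, v}.
None of the earlier sets intersect F, but {s, t, v} does.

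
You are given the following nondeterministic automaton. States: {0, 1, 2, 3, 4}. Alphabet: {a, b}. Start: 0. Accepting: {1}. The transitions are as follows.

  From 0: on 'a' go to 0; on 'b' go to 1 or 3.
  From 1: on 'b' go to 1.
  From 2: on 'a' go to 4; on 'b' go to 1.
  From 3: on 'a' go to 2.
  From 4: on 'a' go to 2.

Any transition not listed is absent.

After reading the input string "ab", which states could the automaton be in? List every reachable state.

Start in {0}.
Read 'a': {0} → {0}.
Read 'b': {0} → {1, 3}.

{1, 3}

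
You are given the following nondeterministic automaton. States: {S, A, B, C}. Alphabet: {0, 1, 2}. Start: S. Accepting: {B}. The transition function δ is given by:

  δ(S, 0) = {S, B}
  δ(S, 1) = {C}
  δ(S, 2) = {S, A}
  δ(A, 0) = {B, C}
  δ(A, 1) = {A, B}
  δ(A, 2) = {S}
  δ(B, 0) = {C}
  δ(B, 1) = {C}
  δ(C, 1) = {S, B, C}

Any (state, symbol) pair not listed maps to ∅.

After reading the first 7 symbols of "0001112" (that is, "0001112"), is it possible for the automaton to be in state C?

No

Start in {S}.
Read '0': S→{S, B}; now {S, B}.
Read '0': S→{S, B}, B→{C}; now {S, B, C}.
Read '0': S→{S, B}, B→{C}, C→∅; now {S, B, C}.
Read '1': S→{C}, B→{C}, C→{S, B, C}; now {S, B, C}.
Read '1': S→{C}, B→{C}, C→{S, B, C}; now {S, B, C}.
Read '1': S→{C}, B→{C}, C→{S, B, C}; now {S, B, C}.
Read '2': S→{S, A}, B→∅, C→∅; now {S, A}.
State C is not in {S, A}.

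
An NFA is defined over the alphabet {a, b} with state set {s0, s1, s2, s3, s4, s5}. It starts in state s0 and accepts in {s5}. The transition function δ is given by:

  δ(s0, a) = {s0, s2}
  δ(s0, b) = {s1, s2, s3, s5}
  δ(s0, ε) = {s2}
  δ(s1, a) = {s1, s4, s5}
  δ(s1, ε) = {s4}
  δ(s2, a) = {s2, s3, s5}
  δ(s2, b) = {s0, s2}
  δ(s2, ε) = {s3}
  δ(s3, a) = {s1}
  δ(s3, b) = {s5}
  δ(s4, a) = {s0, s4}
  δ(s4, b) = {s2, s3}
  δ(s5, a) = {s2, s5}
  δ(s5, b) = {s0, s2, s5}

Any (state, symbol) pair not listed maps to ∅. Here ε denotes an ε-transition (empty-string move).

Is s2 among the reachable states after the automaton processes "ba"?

Yes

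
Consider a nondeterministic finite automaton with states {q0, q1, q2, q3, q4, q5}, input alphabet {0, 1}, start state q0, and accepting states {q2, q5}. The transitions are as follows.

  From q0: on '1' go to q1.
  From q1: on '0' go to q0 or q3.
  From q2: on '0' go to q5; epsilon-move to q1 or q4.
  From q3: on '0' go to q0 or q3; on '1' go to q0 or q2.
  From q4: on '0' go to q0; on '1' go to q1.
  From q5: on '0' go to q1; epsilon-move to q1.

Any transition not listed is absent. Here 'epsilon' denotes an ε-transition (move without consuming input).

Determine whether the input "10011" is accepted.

No

Start in {q0}.
Read '1': {q0} → {q1}.
Read '0': {q1} → {q0, q3}.
Read '0': {q0, q3} → {q0, q3}.
Read '1': {q0, q3} → {q0, q1, q2, q4}.
Read '1': {q0, q1, q2, q4} → {q1}.
The final set {q1} contains no accepting state.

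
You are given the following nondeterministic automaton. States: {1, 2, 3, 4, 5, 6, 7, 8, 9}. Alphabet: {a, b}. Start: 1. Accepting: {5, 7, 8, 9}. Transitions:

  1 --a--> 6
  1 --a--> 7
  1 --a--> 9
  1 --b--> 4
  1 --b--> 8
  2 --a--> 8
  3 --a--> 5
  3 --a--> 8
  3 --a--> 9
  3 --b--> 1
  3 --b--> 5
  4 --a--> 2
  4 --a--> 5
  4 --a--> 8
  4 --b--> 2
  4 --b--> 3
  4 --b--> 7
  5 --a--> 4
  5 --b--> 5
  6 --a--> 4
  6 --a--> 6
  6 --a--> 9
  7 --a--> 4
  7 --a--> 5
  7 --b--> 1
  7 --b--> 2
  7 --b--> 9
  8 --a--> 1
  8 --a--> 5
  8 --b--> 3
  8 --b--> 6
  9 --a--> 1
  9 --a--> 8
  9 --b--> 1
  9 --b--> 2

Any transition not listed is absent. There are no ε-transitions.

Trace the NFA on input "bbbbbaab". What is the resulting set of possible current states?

{1, 2, 3, 4, 5, 6, 7, 8, 9}

Start in {1}.
Read 'b': 1→{4, 8}; now {4, 8}.
Read 'b': 4→{2, 3, 7}, 8→{3, 6}; now {2, 3, 6, 7}.
Read 'b': 2→∅, 3→{1, 5}, 6→∅, 7→{1, 2, 9}; now {1, 2, 5, 9}.
Read 'b': 1→{4, 8}, 2→∅, 5→{5}, 9→{1, 2}; now {1, 2, 4, 5, 8}.
Read 'b': 1→{4, 8}, 2→∅, 4→{2, 3, 7}, 5→{5}, 8→{3, 6}; now {2, 3, 4, 5, 6, 7, 8}.
Read 'a': 2→{8}, 3→{5, 8, 9}, 4→{2, 5, 8}, 5→{4}, 6→{4, 6, 9}, 7→{4, 5}, 8→{1, 5}; now {1, 2, 4, 5, 6, 8, 9}.
Read 'a': 1→{6, 7, 9}, 2→{8}, 4→{2, 5, 8}, 5→{4}, 6→{4, 6, 9}, 8→{1, 5}, 9→{1, 8}; now {1, 2, 4, 5, 6, 7, 8, 9}.
Read 'b': 1→{4, 8}, 2→∅, 4→{2, 3, 7}, 5→{5}, 6→∅, 7→{1, 2, 9}, 8→{3, 6}, 9→{1, 2}; now {1, 2, 3, 4, 5, 6, 7, 8, 9}.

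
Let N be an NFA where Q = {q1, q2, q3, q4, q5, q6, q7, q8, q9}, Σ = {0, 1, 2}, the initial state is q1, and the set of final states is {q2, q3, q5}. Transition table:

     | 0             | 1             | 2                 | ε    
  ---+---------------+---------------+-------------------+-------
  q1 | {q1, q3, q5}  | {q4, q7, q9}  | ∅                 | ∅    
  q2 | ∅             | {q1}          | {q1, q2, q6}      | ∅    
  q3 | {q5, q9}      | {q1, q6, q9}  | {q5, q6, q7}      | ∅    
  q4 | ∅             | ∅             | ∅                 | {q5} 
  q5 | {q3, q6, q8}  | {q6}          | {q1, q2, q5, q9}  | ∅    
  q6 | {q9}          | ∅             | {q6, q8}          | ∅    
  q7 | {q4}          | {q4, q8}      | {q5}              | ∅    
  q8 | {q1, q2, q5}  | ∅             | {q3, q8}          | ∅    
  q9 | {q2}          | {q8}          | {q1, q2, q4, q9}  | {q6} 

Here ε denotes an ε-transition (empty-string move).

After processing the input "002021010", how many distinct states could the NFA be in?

Start in {q1}.
Read '0': q1→{q1, q3, q5}; now {q1, q3, q5}.
Read '0': q1→{q1, q3, q5}, q3→{q5, q9}, q5→{q3, q6, q8}; now {q1, q3, q5, q6, q8, q9}.
Read '2': q1→∅, q3→{q5, q6, q7}, q5→{q1, q2, q5, q9}, q6→{q6, q8}, q8→{q3, q8}, q9→{q1, q2, q4, q9}; now {q1, q2, q3, q4, q5, q6, q7, q8, q9}.
Read '0': q1→{q1, q3, q5}, q2→∅, q3→{q5, q9}, q4→∅, q5→{q3, q6, q8}, q6→{q9}, q7→{q4}, q8→{q1, q2, q5}, q9→{q2}; now {q1, q2, q3, q4, q5, q6, q8, q9}.
Read '2': q1→∅, q2→{q1, q2, q6}, q3→{q5, q6, q7}, q4→∅, q5→{q1, q2, q5, q9}, q6→{q6, q8}, q8→{q3, q8}, q9→{q1, q2, q4, q9}; now {q1, q2, q3, q4, q5, q6, q7, q8, q9}.
Read '1': q1→{q4, q7, q9}, q2→{q1}, q3→{q1, q6, q9}, q4→∅, q5→{q6}, q6→∅, q7→{q4, q8}, q8→∅, q9→{q8}; union {q1, q4, q6, q7, q8, q9}; ε-closure = {q1, q4, q5, q6, q7, q8, q9}.
Read '0': q1→{q1, q3, q5}, q4→∅, q5→{q3, q6, q8}, q6→{q9}, q7→{q4}, q8→{q1, q2, q5}, q9→{q2}; now {q1, q2, q3, q4, q5, q6, q8, q9}.
Read '1': q1→{q4, q7, q9}, q2→{q1}, q3→{q1, q6, q9}, q4→∅, q5→{q6}, q6→∅, q8→∅, q9→{q8}; union {q1, q4, q6, q7, q8, q9}; ε-closure = {q1, q4, q5, q6, q7, q8, q9}.
Read '0': q1→{q1, q3, q5}, q4→∅, q5→{q3, q6, q8}, q6→{q9}, q7→{q4}, q8→{q1, q2, q5}, q9→{q2}; now {q1, q2, q3, q4, q5, q6, q8, q9}.
That set has 8 states.

8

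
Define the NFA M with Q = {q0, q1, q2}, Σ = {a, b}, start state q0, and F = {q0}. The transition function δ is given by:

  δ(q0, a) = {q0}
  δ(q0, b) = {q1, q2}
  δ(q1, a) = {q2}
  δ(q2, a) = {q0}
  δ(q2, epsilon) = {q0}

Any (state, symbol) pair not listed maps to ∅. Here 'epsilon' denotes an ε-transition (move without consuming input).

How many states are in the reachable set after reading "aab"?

3

Start in {q0}.
Read 'a': q0→{q0}; now {q0}.
Read 'a': q0→{q0}; now {q0}.
Read 'b': q0→{q1, q2}; union {q1, q2}; ε-closure = {q0, q1, q2}.
That set has 3 states.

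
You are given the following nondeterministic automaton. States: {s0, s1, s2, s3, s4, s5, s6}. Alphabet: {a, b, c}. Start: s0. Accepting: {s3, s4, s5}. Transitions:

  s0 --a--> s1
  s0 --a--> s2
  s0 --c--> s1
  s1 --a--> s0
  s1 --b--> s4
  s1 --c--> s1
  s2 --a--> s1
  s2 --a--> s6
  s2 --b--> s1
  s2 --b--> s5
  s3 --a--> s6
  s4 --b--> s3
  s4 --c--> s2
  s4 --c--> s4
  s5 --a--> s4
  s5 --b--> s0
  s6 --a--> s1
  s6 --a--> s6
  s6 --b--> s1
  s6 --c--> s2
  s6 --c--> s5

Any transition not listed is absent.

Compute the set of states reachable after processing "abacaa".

Start in {s0}.
Read 'a': {s0} → {s1, s2}.
Read 'b': {s1, s2} → {s1, s4, s5}.
Read 'a': {s1, s4, s5} → {s0, s4}.
Read 'c': {s0, s4} → {s1, s2, s4}.
Read 'a': {s1, s2, s4} → {s0, s1, s6}.
Read 'a': {s0, s1, s6} → {s0, s1, s2, s6}.

{s0, s1, s2, s6}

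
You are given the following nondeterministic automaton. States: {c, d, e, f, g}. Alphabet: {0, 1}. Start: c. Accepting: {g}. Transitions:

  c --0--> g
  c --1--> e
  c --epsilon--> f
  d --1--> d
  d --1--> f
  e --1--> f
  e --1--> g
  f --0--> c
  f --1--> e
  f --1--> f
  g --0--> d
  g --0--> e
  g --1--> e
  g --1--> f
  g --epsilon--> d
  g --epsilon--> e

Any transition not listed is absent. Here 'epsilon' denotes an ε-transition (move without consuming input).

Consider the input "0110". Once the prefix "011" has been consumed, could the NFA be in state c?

No

Start: ε-closure({c}) = {c, f}.
Read '0': {c, f} → {c, d, e, f, g}.
Read '1': {c, d, e, f, g} → {d, e, f, g}.
Read '1': {d, e, f, g} → {d, e, f, g}.
State c is not in {d, e, f, g}.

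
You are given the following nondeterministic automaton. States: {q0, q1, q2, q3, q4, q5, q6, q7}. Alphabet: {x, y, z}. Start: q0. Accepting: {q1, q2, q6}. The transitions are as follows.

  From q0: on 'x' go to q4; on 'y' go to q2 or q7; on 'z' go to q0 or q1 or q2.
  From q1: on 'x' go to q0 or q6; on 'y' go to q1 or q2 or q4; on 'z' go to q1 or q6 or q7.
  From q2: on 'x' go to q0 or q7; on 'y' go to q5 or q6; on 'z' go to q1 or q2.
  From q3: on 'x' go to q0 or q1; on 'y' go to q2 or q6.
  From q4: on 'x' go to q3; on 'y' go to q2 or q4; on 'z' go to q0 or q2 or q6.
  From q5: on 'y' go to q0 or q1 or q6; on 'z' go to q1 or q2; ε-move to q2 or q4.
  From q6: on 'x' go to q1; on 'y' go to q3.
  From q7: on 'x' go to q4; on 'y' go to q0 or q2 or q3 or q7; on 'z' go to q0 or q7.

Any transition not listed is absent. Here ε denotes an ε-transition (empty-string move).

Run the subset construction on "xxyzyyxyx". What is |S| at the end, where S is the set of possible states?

Start in {q0}.
Read 'x': q0→{q4}; now {q4}.
Read 'x': q4→{q3}; now {q3}.
Read 'y': q3→{q2, q6}; now {q2, q6}.
Read 'z': q2→{q1, q2}, q6→∅; now {q1, q2}.
Read 'y': q1→{q1, q2, q4}, q2→{q5, q6}; now {q1, q2, q4, q5, q6}.
Read 'y': q1→{q1, q2, q4}, q2→{q5, q6}, q4→{q2, q4}, q5→{q0, q1, q6}, q6→{q3}; now {q0, q1, q2, q3, q4, q5, q6}.
Read 'x': q0→{q4}, q1→{q0, q6}, q2→{q0, q7}, q3→{q0, q1}, q4→{q3}, q5→∅, q6→{q1}; now {q0, q1, q3, q4, q6, q7}.
Read 'y': q0→{q2, q7}, q1→{q1, q2, q4}, q3→{q2, q6}, q4→{q2, q4}, q6→{q3}, q7→{q0, q2, q3, q7}; now {q0, q1, q2, q3, q4, q6, q7}.
Read 'x': q0→{q4}, q1→{q0, q6}, q2→{q0, q7}, q3→{q0, q1}, q4→{q3}, q6→{q1}, q7→{q4}; now {q0, q1, q3, q4, q6, q7}.
That set has 6 states.

6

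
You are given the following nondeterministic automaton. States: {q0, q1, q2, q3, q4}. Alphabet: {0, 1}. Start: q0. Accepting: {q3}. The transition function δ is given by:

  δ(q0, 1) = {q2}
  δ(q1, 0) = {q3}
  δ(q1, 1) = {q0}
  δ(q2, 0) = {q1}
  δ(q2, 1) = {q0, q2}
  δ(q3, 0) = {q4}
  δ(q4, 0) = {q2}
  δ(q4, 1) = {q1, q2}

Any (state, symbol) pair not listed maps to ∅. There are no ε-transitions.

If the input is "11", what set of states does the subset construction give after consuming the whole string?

{q0, q2}

Start in {q0}.
Read '1': q0→{q2}; now {q2}.
Read '1': q2→{q0, q2}; now {q0, q2}.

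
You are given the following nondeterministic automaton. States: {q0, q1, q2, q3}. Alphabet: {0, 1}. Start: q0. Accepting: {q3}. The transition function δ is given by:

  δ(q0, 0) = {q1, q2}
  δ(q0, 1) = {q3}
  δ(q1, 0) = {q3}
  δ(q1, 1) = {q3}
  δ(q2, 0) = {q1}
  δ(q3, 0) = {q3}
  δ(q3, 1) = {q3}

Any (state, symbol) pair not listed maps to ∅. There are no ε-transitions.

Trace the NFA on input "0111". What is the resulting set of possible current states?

{q3}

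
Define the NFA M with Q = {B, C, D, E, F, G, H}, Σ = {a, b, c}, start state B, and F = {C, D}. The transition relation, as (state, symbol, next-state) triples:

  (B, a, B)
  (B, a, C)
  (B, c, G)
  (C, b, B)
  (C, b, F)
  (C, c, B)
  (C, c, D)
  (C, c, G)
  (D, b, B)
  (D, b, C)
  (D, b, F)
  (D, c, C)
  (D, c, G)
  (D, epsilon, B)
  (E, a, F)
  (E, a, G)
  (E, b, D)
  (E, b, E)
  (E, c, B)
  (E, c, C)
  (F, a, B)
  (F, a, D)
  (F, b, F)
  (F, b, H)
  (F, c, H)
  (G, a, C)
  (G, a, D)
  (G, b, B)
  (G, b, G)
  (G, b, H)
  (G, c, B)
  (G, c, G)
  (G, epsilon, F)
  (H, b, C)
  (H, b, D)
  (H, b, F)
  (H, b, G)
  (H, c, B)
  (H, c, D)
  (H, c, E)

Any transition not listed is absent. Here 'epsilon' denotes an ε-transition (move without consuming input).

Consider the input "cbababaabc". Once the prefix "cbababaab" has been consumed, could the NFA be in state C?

No

Start in {B}.
Read 'c': {B} → {F, G}.
Read 'b': {F, G} → {B, F, G, H}.
Read 'a': {B, F, G, H} → {B, C, D}.
Read 'b': {B, C, D} → {B, C, F}.
Read 'a': {B, C, F} → {B, C, D}.
Read 'b': {B, C, D} → {B, C, F}.
Read 'a': {B, C, F} → {B, C, D}.
Read 'a': {B, C, D} → {B, C}.
Read 'b': {B, C} → {B, F}.
State C is not in {B, F}.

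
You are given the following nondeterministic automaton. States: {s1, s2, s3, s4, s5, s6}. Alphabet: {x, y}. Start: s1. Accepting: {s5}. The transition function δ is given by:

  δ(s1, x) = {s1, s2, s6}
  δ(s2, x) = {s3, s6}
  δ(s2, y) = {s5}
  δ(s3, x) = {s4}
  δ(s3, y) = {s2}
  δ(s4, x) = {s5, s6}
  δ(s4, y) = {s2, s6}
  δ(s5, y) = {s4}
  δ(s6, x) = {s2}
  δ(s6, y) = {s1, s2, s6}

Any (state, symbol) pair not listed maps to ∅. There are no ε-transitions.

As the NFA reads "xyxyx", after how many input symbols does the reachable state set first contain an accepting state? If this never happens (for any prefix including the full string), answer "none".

2

Start in {s1}.
Read 'x': s1→{s1, s2, s6}; now {s1, s2, s6}.
Read 'y': s1→∅, s2→{s5}, s6→{s1, s2, s6}; now {s1, s2, s5, s6}.
None of the earlier sets intersect F, but {s1, s2, s5, s6} does.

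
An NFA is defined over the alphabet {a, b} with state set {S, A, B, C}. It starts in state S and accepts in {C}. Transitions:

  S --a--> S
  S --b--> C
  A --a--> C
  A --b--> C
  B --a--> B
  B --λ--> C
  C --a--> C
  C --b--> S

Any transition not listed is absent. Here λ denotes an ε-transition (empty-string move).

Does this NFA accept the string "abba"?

No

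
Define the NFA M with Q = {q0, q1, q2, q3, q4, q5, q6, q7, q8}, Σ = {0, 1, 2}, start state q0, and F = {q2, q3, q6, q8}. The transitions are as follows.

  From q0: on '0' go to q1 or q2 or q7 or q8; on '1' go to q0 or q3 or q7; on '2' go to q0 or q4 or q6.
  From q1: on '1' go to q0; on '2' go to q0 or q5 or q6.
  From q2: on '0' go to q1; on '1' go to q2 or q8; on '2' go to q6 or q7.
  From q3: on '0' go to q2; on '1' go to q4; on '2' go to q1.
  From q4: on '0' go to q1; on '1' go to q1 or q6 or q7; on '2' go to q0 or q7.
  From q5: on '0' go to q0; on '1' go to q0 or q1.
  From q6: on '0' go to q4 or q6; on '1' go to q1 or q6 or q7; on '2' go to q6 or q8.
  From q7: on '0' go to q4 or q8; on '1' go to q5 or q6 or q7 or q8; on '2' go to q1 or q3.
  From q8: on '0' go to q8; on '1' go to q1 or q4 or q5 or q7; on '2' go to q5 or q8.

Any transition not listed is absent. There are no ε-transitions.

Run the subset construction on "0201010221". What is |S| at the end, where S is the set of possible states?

8

Start in {q0}.
Read '0': {q0} → {q1, q2, q7, q8}.
Read '2': {q1, q2, q7, q8} → {q0, q1, q3, q5, q6, q7, q8}.
Read '0': {q0, q1, q3, q5, q6, q7, q8} → {q0, q1, q2, q4, q6, q7, q8}.
Read '1': {q0, q1, q2, q4, q6, q7, q8} → {q0, q1, q2, q3, q4, q5, q6, q7, q8}.
Read '0': {q0, q1, q2, q3, q4, q5, q6, q7, q8} → {q0, q1, q2, q4, q6, q7, q8}.
Read '1': {q0, q1, q2, q4, q6, q7, q8} → {q0, q1, q2, q3, q4, q5, q6, q7, q8}.
Read '0': {q0, q1, q2, q3, q4, q5, q6, q7, q8} → {q0, q1, q2, q4, q6, q7, q8}.
Read '2': {q0, q1, q2, q4, q6, q7, q8} → {q0, q1, q3, q4, q5, q6, q7, q8}.
Read '2': {q0, q1, q3, q4, q5, q6, q7, q8} → {q0, q1, q3, q4, q5, q6, q7, q8}.
Read '1': {q0, q1, q3, q4, q5, q6, q7, q8} → {q0, q1, q3, q4, q5, q6, q7, q8}.
That set has 8 states.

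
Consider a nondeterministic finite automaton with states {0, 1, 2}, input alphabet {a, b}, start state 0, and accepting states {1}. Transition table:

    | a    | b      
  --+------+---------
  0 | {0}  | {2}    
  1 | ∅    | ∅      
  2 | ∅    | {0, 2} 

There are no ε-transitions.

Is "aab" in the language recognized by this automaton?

No

Start in {0}.
Read 'a': 0→{0}; now {0}.
Read 'a': 0→{0}; now {0}.
Read 'b': 0→{2}; now {2}.
The final set {2} contains no accepting state.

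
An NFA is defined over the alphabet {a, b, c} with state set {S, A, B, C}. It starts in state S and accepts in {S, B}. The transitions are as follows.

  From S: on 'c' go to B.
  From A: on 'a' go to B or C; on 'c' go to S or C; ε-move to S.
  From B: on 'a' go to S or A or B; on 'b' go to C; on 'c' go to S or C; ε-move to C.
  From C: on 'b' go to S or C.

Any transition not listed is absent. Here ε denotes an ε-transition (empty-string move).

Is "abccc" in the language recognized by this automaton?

Start in {S}.
Read 'a': {S} → ∅.
The set is empty and remains empty for the remaining 4 symbols.
The final set ∅ contains no accepting state.

No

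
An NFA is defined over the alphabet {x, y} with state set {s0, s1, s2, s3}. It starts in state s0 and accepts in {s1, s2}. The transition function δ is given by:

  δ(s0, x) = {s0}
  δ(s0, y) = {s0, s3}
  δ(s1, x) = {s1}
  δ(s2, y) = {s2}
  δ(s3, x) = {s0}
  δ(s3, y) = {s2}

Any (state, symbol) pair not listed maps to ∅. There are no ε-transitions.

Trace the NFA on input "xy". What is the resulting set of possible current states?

Start in {s0}.
Read 'x': {s0} → {s0}.
Read 'y': {s0} → {s0, s3}.

{s0, s3}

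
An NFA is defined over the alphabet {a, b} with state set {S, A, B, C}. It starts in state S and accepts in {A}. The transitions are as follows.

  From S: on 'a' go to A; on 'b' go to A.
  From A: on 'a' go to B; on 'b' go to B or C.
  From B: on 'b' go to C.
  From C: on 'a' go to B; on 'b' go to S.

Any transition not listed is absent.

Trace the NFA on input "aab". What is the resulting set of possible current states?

{C}

Start in {S}.
Read 'a': S→{A}; now {A}.
Read 'a': A→{B}; now {B}.
Read 'b': B→{C}; now {C}.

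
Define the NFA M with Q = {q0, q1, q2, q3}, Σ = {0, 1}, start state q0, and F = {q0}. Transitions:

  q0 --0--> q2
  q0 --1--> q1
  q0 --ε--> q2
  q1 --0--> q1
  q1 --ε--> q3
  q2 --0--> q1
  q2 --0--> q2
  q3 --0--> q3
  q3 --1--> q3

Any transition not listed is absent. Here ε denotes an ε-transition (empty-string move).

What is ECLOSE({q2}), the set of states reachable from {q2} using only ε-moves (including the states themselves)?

Begin with {q2}.
No ε-moves leave this set, so the closure equals the set itself.

{q2}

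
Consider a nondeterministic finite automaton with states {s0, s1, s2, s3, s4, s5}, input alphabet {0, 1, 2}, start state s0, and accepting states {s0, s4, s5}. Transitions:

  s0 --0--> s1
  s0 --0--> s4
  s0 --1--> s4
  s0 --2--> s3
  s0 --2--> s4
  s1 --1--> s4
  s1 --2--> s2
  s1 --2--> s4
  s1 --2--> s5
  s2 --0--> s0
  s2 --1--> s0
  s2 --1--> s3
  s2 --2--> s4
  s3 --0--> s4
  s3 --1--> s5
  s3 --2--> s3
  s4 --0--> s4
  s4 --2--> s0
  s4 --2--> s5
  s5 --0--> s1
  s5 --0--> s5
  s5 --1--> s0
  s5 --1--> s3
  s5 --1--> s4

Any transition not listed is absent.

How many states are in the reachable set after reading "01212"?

Start in {s0}.
Read '0': {s0} → {s1, s4}.
Read '1': {s1, s4} → {s4}.
Read '2': {s4} → {s0, s5}.
Read '1': {s0, s5} → {s0, s3, s4}.
Read '2': {s0, s3, s4} → {s0, s3, s4, s5}.
That set has 4 states.

4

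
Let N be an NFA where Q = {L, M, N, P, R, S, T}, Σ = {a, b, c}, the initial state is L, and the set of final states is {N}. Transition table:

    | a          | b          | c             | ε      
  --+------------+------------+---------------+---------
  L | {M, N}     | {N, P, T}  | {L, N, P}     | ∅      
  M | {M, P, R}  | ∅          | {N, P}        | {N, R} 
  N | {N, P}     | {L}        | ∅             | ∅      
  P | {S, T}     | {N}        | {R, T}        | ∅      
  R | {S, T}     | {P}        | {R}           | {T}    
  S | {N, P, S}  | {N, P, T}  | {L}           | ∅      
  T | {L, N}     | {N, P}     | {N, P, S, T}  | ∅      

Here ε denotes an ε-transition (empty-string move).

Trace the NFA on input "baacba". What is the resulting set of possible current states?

{L, M, N, P, R, S, T}

Start in {L}.
Read 'b': {L} → {N, P, T}.
Read 'a': {N, P, T} → {L, N, P, S, T}.
Read 'a': {L, N, P, S, T} → {L, M, N, P, R, S, T}.
Read 'c': {L, M, N, P, R, S, T} → {L, N, P, R, S, T}.
Read 'b': {L, N, P, R, S, T} → {L, N, P, T}.
Read 'a': {L, N, P, T} → {L, M, N, P, R, S, T}.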